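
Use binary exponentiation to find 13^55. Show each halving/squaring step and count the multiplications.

Computing 13^55 by squaring (build up from 13^1; each line after the first costs one multiplication):

13^1 = 13
13^2 = (13^1)^2 = 13^2 = 169
13^3 = 13 * 13^2 = 13 * 169 = 2197
13^6 = (13^3)^2 = 2197^2 = 4826809
13^12 = (13^6)^2 = 4826809^2 = 23298085122481
13^13 = 13 * 13^12 = 13 * 23298085122481 = 302875106592253
13^26 = (13^13)^2 = 302875106592253^2 = 91733330193268616658399616009
13^27 = 13 * 13^26 = 13 * 91733330193268616658399616009 = 1192533292512492016559195008117
13^54 = (13^27)^2 = 1192533292512492016559195008117^2 = 1422135653750684847524758738836375672734734444846971695885689
13^55 = 13 * 13^54 = 13 * 1422135653750684847524758738836375672734734444846971695885689 = 18487763498758903017821863604872883745551547783010632046513957

Result: 18487763498758903017821863604872883745551547783010632046513957
Multiplications needed: 9 (9 lines after 13^1)

13^55 = 18487763498758903017821863604872883745551547783010632046513957. Using exponentiation by squaring, this requires 9 multiplications. The key idea: if the exponent is even, square the half-power; if odd, multiply by the base once.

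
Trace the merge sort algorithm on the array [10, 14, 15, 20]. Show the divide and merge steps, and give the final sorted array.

Merge sort trace:

Split: [10, 14, 15, 20] -> [10, 14] and [15, 20]
  Split: [10, 14] -> [10] and [14]
  Merge: [10] + [14] -> [10, 14]
  Split: [15, 20] -> [15] and [20]
  Merge: [15] + [20] -> [15, 20]
Merge: [10, 14] + [15, 20] -> [10, 14, 15, 20]

Final sorted array: [10, 14, 15, 20]

The merge sort proceeds by recursively splitting the array and merging sorted halves.
After all merges, the sorted array is [10, 14, 15, 20].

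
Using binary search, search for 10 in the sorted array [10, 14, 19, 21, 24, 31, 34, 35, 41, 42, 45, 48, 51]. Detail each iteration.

Binary search for 10 in [10, 14, 19, 21, 24, 31, 34, 35, 41, 42, 45, 48, 51]:

lo=0, hi=12, mid=6, arr[mid]=34 -> 34 > 10, search left half
lo=0, hi=5, mid=2, arr[mid]=19 -> 19 > 10, search left half
lo=0, hi=1, mid=0, arr[mid]=10 -> Found target at index 0!

Binary search finds 10 at index 0 after 3 comparisons. The search repeatedly halves the search space by comparing with the middle element.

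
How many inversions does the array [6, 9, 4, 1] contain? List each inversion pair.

Finding inversions in [6, 9, 4, 1]:

(0, 2): arr[0]=6 > arr[2]=4
(0, 3): arr[0]=6 > arr[3]=1
(1, 2): arr[1]=9 > arr[2]=4
(1, 3): arr[1]=9 > arr[3]=1
(2, 3): arr[2]=4 > arr[3]=1

Total inversions: 5

The array has 5 inversion(s): (0,2), (0,3), (1,2), (1,3), (2,3). Each pair (i,j) satisfies i < j and arr[i] > arr[j].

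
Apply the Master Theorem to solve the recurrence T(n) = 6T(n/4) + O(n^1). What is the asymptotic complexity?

Master Theorem for T(n) = 6T(n/4) + O(n^1):

a = 6, b = 4, c = 1
log_b(a) = log_4(6) = 1.2925

Case 1: c = 1 < log_4(6) = 1.2925
T(n) = O(n^(log_4 6))

For T(n) = 6T(n/4) + O(n^1): log_4(6) = 1.2925. This is Case 1 of the Master Theorem (c < log_b(a), work dominated by leaves), giving O(n^(log_4 6)).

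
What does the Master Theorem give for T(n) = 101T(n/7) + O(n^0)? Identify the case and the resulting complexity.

Master Theorem for T(n) = 101T(n/7) + O(n^0):

a = 101, b = 7, c = 0
log_b(a) = log_7(101) = 2.3717

Case 1: c = 0 < log_7(101) = 2.3717
T(n) = O(n^(log_7 101))

For T(n) = 101T(n/7) + O(n^0): log_7(101) = 2.3717. This is Case 1 of the Master Theorem (c < log_b(a), work dominated by leaves), giving O(n^(log_7 101)).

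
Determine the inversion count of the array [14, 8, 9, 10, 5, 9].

Finding inversions in [14, 8, 9, 10, 5, 9]:

(0, 1): arr[0]=14 > arr[1]=8
(0, 2): arr[0]=14 > arr[2]=9
(0, 3): arr[0]=14 > arr[3]=10
(0, 4): arr[0]=14 > arr[4]=5
(0, 5): arr[0]=14 > arr[5]=9
(1, 4): arr[1]=8 > arr[4]=5
(2, 4): arr[2]=9 > arr[4]=5
(3, 4): arr[3]=10 > arr[4]=5
(3, 5): arr[3]=10 > arr[5]=9

Total inversions: 9

The array has 9 inversion(s): (0,1), (0,2), (0,3), (0,4), (0,5), (1,4), (2,4), (3,4), (3,5). Each pair (i,j) satisfies i < j and arr[i] > arr[j].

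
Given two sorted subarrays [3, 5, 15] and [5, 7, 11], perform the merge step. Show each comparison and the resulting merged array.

Merging process:

Compare 3 vs 5: take 3 from left. Merged: [3]
Compare 5 vs 5: take 5 from left. Merged: [3, 5]
Compare 15 vs 5: take 5 from right. Merged: [3, 5, 5]
Compare 15 vs 7: take 7 from right. Merged: [3, 5, 5, 7]
Compare 15 vs 11: take 11 from right. Merged: [3, 5, 5, 7, 11]
Append remaining from left: [15]. Merged: [3, 5, 5, 7, 11, 15]

Final merged array: [3, 5, 5, 7, 11, 15]
Total comparisons: 5

The merged array is [3, 5, 5, 7, 11, 15], requiring 5 comparisons. The merge step runs in O(n) time where n is the total number of elements.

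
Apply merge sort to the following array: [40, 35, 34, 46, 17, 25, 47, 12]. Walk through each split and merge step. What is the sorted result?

Merge sort trace:

Split: [40, 35, 34, 46, 17, 25, 47, 12] -> [40, 35, 34, 46] and [17, 25, 47, 12]
  Split: [40, 35, 34, 46] -> [40, 35] and [34, 46]
    Split: [40, 35] -> [40] and [35]
    Merge: [40] + [35] -> [35, 40]
    Split: [34, 46] -> [34] and [46]
    Merge: [34] + [46] -> [34, 46]
  Merge: [35, 40] + [34, 46] -> [34, 35, 40, 46]
  Split: [17, 25, 47, 12] -> [17, 25] and [47, 12]
    Split: [17, 25] -> [17] and [25]
    Merge: [17] + [25] -> [17, 25]
    Split: [47, 12] -> [47] and [12]
    Merge: [47] + [12] -> [12, 47]
  Merge: [17, 25] + [12, 47] -> [12, 17, 25, 47]
Merge: [34, 35, 40, 46] + [12, 17, 25, 47] -> [12, 17, 25, 34, 35, 40, 46, 47]

Final sorted array: [12, 17, 25, 34, 35, 40, 46, 47]

The merge sort proceeds by recursively splitting the array and merging sorted halves.
After all merges, the sorted array is [12, 17, 25, 34, 35, 40, 46, 47].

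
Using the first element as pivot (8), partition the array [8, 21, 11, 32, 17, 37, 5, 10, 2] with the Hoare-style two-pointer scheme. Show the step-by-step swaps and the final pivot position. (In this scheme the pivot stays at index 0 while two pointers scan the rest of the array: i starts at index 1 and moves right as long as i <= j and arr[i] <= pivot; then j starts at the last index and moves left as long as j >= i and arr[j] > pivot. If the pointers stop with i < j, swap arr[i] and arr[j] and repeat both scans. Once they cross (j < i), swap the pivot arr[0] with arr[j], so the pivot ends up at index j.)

Hoare-style two-pointer partition with pivot = 8:

Initial array: [8, 21, 11, 32, 17, 37, 5, 10, 2]

Pointers start at i = 1, j = 8.
i stops at index 1 (arr[1]=21 > 8), j stops at index 8 (arr[8]=2 <= 8): swap arr[1] and arr[8], array becomes [8, 2, 11, 32, 17, 37, 5, 10, 21]
i stops at index 2 (arr[2]=11 > 8), j stops at index 6 (arr[6]=5 <= 8): swap arr[2] and arr[6], array becomes [8, 2, 5, 32, 17, 37, 11, 10, 21]
i ends at 3, j ends at 2: the pointers have crossed (j < i), so scanning stops.

Swap pivot arr[0] with arr[2] to place pivot at position 2: [5, 2, 8, 32, 17, 37, 11, 10, 21]
Pivot position: 2

After partitioning with pivot 8, the array becomes [5, 2, 8, 32, 17, 37, 11, 10, 21]. The pivot is placed at index 2. All elements to the left of the pivot are <= 8, and all elements to the right are > 8.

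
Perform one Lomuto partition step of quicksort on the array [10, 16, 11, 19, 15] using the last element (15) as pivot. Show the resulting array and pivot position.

Lomuto partition with pivot = 15:

Initial array: [10, 16, 11, 19, 15]

arr[0]=10 <= 15: swap with position 0, array becomes [10, 16, 11, 19, 15]
arr[1]=16 > 15: no swap
arr[2]=11 <= 15: swap with position 1, array becomes [10, 11, 16, 19, 15]
arr[3]=19 > 15: no swap

Place pivot at position 2: [10, 11, 15, 19, 16]
Pivot position: 2

After partitioning with pivot 15, the array becomes [10, 11, 15, 19, 16]. The pivot is placed at index 2. All elements to the left of the pivot are <= 15, and all elements to the right are > 15.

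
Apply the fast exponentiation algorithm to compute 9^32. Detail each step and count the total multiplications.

Computing 9^32 by squaring (build up from 9^1; each line after the first costs one multiplication):

9^1 = 9
9^2 = (9^1)^2 = 9^2 = 81
9^4 = (9^2)^2 = 81^2 = 6561
9^8 = (9^4)^2 = 6561^2 = 43046721
9^16 = (9^8)^2 = 43046721^2 = 1853020188851841
9^32 = (9^16)^2 = 1853020188851841^2 = 3433683820292512484657849089281

Result: 3433683820292512484657849089281
Multiplications needed: 5 (5 lines after 9^1)

9^32 = 3433683820292512484657849089281. Using exponentiation by squaring, this requires 5 multiplications. The key idea: if the exponent is even, square the half-power; if odd, multiply by the base once.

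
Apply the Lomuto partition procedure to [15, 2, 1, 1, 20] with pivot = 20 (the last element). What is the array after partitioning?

Lomuto partition with pivot = 20:

Initial array: [15, 2, 1, 1, 20]

arr[0]=15 <= 20: swap with position 0, array becomes [15, 2, 1, 1, 20]
arr[1]=2 <= 20: swap with position 1, array becomes [15, 2, 1, 1, 20]
arr[2]=1 <= 20: swap with position 2, array becomes [15, 2, 1, 1, 20]
arr[3]=1 <= 20: swap with position 3, array becomes [15, 2, 1, 1, 20]

Place pivot at position 4: [15, 2, 1, 1, 20]
Pivot position: 4

After partitioning with pivot 20, the array becomes [15, 2, 1, 1, 20]. The pivot is placed at index 4. All elements to the left of the pivot are <= 20, and all elements to the right are > 20.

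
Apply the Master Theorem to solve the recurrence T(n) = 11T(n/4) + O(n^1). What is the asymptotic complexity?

Master Theorem for T(n) = 11T(n/4) + O(n^1):

a = 11, b = 4, c = 1
log_b(a) = log_4(11) = 1.7297

Case 1: c = 1 < log_4(11) = 1.7297
T(n) = O(n^(log_4 11))

For T(n) = 11T(n/4) + O(n^1): log_4(11) = 1.7297. This is Case 1 of the Master Theorem (c < log_b(a), work dominated by leaves), giving O(n^(log_4 11)).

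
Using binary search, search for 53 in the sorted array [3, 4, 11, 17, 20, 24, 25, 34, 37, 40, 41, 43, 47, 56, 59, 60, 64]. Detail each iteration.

Binary search for 53 in [3, 4, 11, 17, 20, 24, 25, 34, 37, 40, 41, 43, 47, 56, 59, 60, 64]:

lo=0, hi=16, mid=8, arr[mid]=37 -> 37 < 53, search right half
lo=9, hi=16, mid=12, arr[mid]=47 -> 47 < 53, search right half
lo=13, hi=16, mid=14, arr[mid]=59 -> 59 > 53, search left half
lo=13, hi=13, mid=13, arr[mid]=56 -> 56 > 53, search left half
lo=13 > hi=12, target 53 not found

Binary search determines that 53 is not in the array after 4 comparisons. The search space was exhausted without finding the target.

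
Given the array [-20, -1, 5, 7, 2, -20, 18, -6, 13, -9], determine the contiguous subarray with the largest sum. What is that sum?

Using Kadane's algorithm on [-20, -1, 5, 7, 2, -20, 18, -6, 13, -9]:

Scanning through the array:
Position 1 (value -1): max_ending_here = -1, max_so_far = -1
Position 2 (value 5): max_ending_here = 5, max_so_far = 5
Position 3 (value 7): max_ending_here = 12, max_so_far = 12
Position 4 (value 2): max_ending_here = 14, max_so_far = 14
Position 5 (value -20): max_ending_here = -6, max_so_far = 14
Position 6 (value 18): max_ending_here = 18, max_so_far = 18
Position 7 (value -6): max_ending_here = 12, max_so_far = 18
Position 8 (value 13): max_ending_here = 25, max_so_far = 25
Position 9 (value -9): max_ending_here = 16, max_so_far = 25

Maximum subarray: [18, -6, 13]
Maximum sum: 25

The maximum subarray is [18, -6, 13] with sum 25. This subarray runs from index 6 to index 8.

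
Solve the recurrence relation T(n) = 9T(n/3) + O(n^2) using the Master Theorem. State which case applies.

Master Theorem for T(n) = 9T(n/3) + O(n^2):

a = 9, b = 3, c = 2
log_b(a) = log_3(9) = 2.0000

Case 2: c = 2 = log_3(9) = 2.0000
T(n) = O(n^2 log n) = O(n^2 log n)

For T(n) = 9T(n/3) + O(n^2): log_3(9) = 2.0000. This is Case 2 of the Master Theorem (c = log_b(a), equal work at all levels), giving O(n^2 log n).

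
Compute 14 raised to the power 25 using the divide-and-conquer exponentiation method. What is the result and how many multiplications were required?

Computing 14^25 by squaring (build up from 14^1; each line after the first costs one multiplication):

14^1 = 14
14^2 = (14^1)^2 = 14^2 = 196
14^3 = 14 * 14^2 = 14 * 196 = 2744
14^6 = (14^3)^2 = 2744^2 = 7529536
14^12 = (14^6)^2 = 7529536^2 = 56693912375296
14^24 = (14^12)^2 = 56693912375296^2 = 3214199700417740936751087616
14^25 = 14 * 14^24 = 14 * 3214199700417740936751087616 = 44998795805848373114515226624

Result: 44998795805848373114515226624
Multiplications needed: 6 (6 lines after 14^1)

14^25 = 44998795805848373114515226624. Using exponentiation by squaring, this requires 6 multiplications. The key idea: if the exponent is even, square the half-power; if odd, multiply by the base once.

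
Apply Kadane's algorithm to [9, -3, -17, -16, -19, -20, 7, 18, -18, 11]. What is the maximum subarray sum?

Using Kadane's algorithm on [9, -3, -17, -16, -19, -20, 7, 18, -18, 11]:

Scanning through the array:
Position 1 (value -3): max_ending_here = 6, max_so_far = 9
Position 2 (value -17): max_ending_here = -11, max_so_far = 9
Position 3 (value -16): max_ending_here = -16, max_so_far = 9
Position 4 (value -19): max_ending_here = -19, max_so_far = 9
Position 5 (value -20): max_ending_here = -20, max_so_far = 9
Position 6 (value 7): max_ending_here = 7, max_so_far = 9
Position 7 (value 18): max_ending_here = 25, max_so_far = 25
Position 8 (value -18): max_ending_here = 7, max_so_far = 25
Position 9 (value 11): max_ending_here = 18, max_so_far = 25

Maximum subarray: [7, 18]
Maximum sum: 25

The maximum subarray is [7, 18] with sum 25. This subarray runs from index 6 to index 7.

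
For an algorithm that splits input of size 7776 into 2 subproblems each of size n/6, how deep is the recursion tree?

For divide and conquer with division factor 6:

Problem sizes at each level:
Level 0: 7776
Level 1: 1296
Level 2: 216
Level 3: 36
Level 4: 6
Level 5: 1

The root is level 0 and the size-1 base case is level 5 (the tree spans levels 0 through 5, i.e. 6 levels counting the root), so the depth is the number of divisions: log_6(7776) = 5

The recursion tree depth is log_6(7776) = 5. At each level, the problem size is divided by 6, so it takes 5 divisions to reduce to a base case of size 1. The algorithm makes 2 recursive calls at each level.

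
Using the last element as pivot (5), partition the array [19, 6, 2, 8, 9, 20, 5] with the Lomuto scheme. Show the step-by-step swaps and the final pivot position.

Lomuto partition with pivot = 5:

Initial array: [19, 6, 2, 8, 9, 20, 5]

arr[0]=19 > 5: no swap
arr[1]=6 > 5: no swap
arr[2]=2 <= 5: swap with position 0, array becomes [2, 6, 19, 8, 9, 20, 5]
arr[3]=8 > 5: no swap
arr[4]=9 > 5: no swap
arr[5]=20 > 5: no swap

Place pivot at position 1: [2, 5, 19, 8, 9, 20, 6]
Pivot position: 1

After partitioning with pivot 5, the array becomes [2, 5, 19, 8, 9, 20, 6]. The pivot is placed at index 1. All elements to the left of the pivot are <= 5, and all elements to the right are > 5.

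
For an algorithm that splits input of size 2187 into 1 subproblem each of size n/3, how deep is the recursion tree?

For divide and conquer with division factor 3:

Problem sizes at each level:
Level 0: 2187
Level 1: 729
Level 2: 243
Level 3: 81
Level 4: 27
Level 5: 9
Level 6: 3
Level 7: 1

The root is level 0 and the size-1 base case is level 7 (the tree spans levels 0 through 7, i.e. 8 levels counting the root), so the depth is the number of divisions: log_3(2187) = 7

The recursion tree depth is log_3(2187) = 7. At each level, the problem size is divided by 3, so it takes 7 divisions to reduce to a base case of size 1. The algorithm makes 1 recursive call at each level.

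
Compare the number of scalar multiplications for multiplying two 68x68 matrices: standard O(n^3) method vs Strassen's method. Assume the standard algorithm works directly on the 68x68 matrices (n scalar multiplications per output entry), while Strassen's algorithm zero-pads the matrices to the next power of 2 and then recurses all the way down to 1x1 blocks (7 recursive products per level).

Matrix multiplication for 68x68 matrices:

Strassen's algorithm requires power-of-2 dimensions. Pad 68x68 to 128x128 (next power of 2).

Standard algorithm: 68^3 = 314432 multiplications
Strassen's algorithm: 7^(log2(128)) = 7^7 = 823543 multiplications
Difference: 314432 - 823543 = -509111 (Strassen uses MORE here due to padding overhead — for small or just-over-power-of-2 n, padding can outweigh the per-level savings)

Standard: 314432 multiplications (68^3). Strassen: 823543 multiplications (7^7, after padding to 128x128). Strassen reduces 8 recursive multiplications to 7 at each level.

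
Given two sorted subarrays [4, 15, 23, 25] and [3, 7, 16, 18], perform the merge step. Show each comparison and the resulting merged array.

Merging process:

Compare 4 vs 3: take 3 from right. Merged: [3]
Compare 4 vs 7: take 4 from left. Merged: [3, 4]
Compare 15 vs 7: take 7 from right. Merged: [3, 4, 7]
Compare 15 vs 16: take 15 from left. Merged: [3, 4, 7, 15]
Compare 23 vs 16: take 16 from right. Merged: [3, 4, 7, 15, 16]
Compare 23 vs 18: take 18 from right. Merged: [3, 4, 7, 15, 16, 18]
Append remaining from left: [23, 25]. Merged: [3, 4, 7, 15, 16, 18, 23, 25]

Final merged array: [3, 4, 7, 15, 16, 18, 23, 25]
Total comparisons: 6

The merged array is [3, 4, 7, 15, 16, 18, 23, 25], requiring 6 comparisons. The merge step runs in O(n) time where n is the total number of elements.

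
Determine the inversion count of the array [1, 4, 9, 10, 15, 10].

Finding inversions in [1, 4, 9, 10, 15, 10]:

(4, 5): arr[4]=15 > arr[5]=10

Total inversions: 1

The array has 1 inversion(s): (4,5). Each pair (i,j) satisfies i < j and arr[i] > arr[j].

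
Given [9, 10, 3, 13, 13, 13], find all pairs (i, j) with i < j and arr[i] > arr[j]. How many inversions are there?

Finding inversions in [9, 10, 3, 13, 13, 13]:

(0, 2): arr[0]=9 > arr[2]=3
(1, 2): arr[1]=10 > arr[2]=3

Total inversions: 2

The array has 2 inversion(s): (0,2), (1,2). Each pair (i,j) satisfies i < j and arr[i] > arr[j].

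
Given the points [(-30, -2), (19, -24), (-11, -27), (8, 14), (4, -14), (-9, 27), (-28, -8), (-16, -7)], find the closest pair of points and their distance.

Computing all pairwise distances among 8 points:

d((-30, -2), (19, -24)) = 53.7122
d((-30, -2), (-11, -27)) = 31.4006
d((-30, -2), (8, 14)) = 41.2311
d((-30, -2), (4, -14)) = 36.0555
d((-30, -2), (-9, 27)) = 35.805
d((-30, -2), (-28, -8)) = 6.3246 <-- minimum
d((-30, -2), (-16, -7)) = 14.8661
d((19, -24), (-11, -27)) = 30.1496
d((19, -24), (8, 14)) = 39.5601
d((19, -24), (4, -14)) = 18.0278
d((19, -24), (-9, 27)) = 58.1808
d((19, -24), (-28, -8)) = 49.6488
d((19, -24), (-16, -7)) = 38.9102
d((-11, -27), (8, 14)) = 45.1885
d((-11, -27), (4, -14)) = 19.8494
d((-11, -27), (-9, 27)) = 54.037
d((-11, -27), (-28, -8)) = 25.4951
d((-11, -27), (-16, -7)) = 20.6155
d((8, 14), (4, -14)) = 28.2843
d((8, 14), (-9, 27)) = 21.4009
d((8, 14), (-28, -8)) = 42.19
d((8, 14), (-16, -7)) = 31.8904
d((4, -14), (-9, 27)) = 43.0116
d((4, -14), (-28, -8)) = 32.5576
d((4, -14), (-16, -7)) = 21.1896
d((-9, 27), (-28, -8)) = 39.8246
d((-9, 27), (-16, -7)) = 34.7131
d((-28, -8), (-16, -7)) = 12.0416

Closest pair: (-30, -2) and (-28, -8) with distance 6.3246

The closest pair is (-30, -2) and (-28, -8) with Euclidean distance 6.3246. For 8 points, brute-force pairwise comparison is shown above. For large n, the divide-and-conquer algorithm (sort by x, recurse on halves, check the dividing strip) achieves O(n log n).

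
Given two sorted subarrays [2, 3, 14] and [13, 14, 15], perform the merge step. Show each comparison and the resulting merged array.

Merging process:

Compare 2 vs 13: take 2 from left. Merged: [2]
Compare 3 vs 13: take 3 from left. Merged: [2, 3]
Compare 14 vs 13: take 13 from right. Merged: [2, 3, 13]
Compare 14 vs 14: take 14 from left. Merged: [2, 3, 13, 14]
Append remaining from right: [14, 15]. Merged: [2, 3, 13, 14, 14, 15]

Final merged array: [2, 3, 13, 14, 14, 15]
Total comparisons: 4

The merged array is [2, 3, 13, 14, 14, 15], requiring 4 comparisons. The merge step runs in O(n) time where n is the total number of elements.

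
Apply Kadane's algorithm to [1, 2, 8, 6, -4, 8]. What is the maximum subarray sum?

Using Kadane's algorithm on [1, 2, 8, 6, -4, 8]:

Scanning through the array:
Position 1 (value 2): max_ending_here = 3, max_so_far = 3
Position 2 (value 8): max_ending_here = 11, max_so_far = 11
Position 3 (value 6): max_ending_here = 17, max_so_far = 17
Position 4 (value -4): max_ending_here = 13, max_so_far = 17
Position 5 (value 8): max_ending_here = 21, max_so_far = 21

Maximum subarray: [1, 2, 8, 6, -4, 8]
Maximum sum: 21

The maximum subarray is [1, 2, 8, 6, -4, 8] with sum 21. This subarray runs from index 0 to index 5.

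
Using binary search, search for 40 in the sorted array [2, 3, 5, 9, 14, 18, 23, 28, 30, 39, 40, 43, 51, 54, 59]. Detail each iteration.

Binary search for 40 in [2, 3, 5, 9, 14, 18, 23, 28, 30, 39, 40, 43, 51, 54, 59]:

lo=0, hi=14, mid=7, arr[mid]=28 -> 28 < 40, search right half
lo=8, hi=14, mid=11, arr[mid]=43 -> 43 > 40, search left half
lo=8, hi=10, mid=9, arr[mid]=39 -> 39 < 40, search right half
lo=10, hi=10, mid=10, arr[mid]=40 -> Found target at index 10!

Binary search finds 40 at index 10 after 4 comparisons. The search repeatedly halves the search space by comparing with the middle element.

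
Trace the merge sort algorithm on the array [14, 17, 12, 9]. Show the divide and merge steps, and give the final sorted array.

Merge sort trace:

Split: [14, 17, 12, 9] -> [14, 17] and [12, 9]
  Split: [14, 17] -> [14] and [17]
  Merge: [14] + [17] -> [14, 17]
  Split: [12, 9] -> [12] and [9]
  Merge: [12] + [9] -> [9, 12]
Merge: [14, 17] + [9, 12] -> [9, 12, 14, 17]

Final sorted array: [9, 12, 14, 17]

The merge sort proceeds by recursively splitting the array and merging sorted halves.
After all merges, the sorted array is [9, 12, 14, 17].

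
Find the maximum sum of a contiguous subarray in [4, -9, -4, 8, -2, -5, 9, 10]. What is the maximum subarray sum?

Using Kadane's algorithm on [4, -9, -4, 8, -2, -5, 9, 10]:

Scanning through the array:
Position 1 (value -9): max_ending_here = -5, max_so_far = 4
Position 2 (value -4): max_ending_here = -4, max_so_far = 4
Position 3 (value 8): max_ending_here = 8, max_so_far = 8
Position 4 (value -2): max_ending_here = 6, max_so_far = 8
Position 5 (value -5): max_ending_here = 1, max_so_far = 8
Position 6 (value 9): max_ending_here = 10, max_so_far = 10
Position 7 (value 10): max_ending_here = 20, max_so_far = 20

Maximum subarray: [8, -2, -5, 9, 10]
Maximum sum: 20

The maximum subarray is [8, -2, -5, 9, 10] with sum 20. This subarray runs from index 3 to index 7.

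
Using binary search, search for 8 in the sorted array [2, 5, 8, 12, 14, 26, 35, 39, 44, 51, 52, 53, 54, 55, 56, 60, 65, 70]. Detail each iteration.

Binary search for 8 in [2, 5, 8, 12, 14, 26, 35, 39, 44, 51, 52, 53, 54, 55, 56, 60, 65, 70]:

lo=0, hi=17, mid=8, arr[mid]=44 -> 44 > 8, search left half
lo=0, hi=7, mid=3, arr[mid]=12 -> 12 > 8, search left half
lo=0, hi=2, mid=1, arr[mid]=5 -> 5 < 8, search right half
lo=2, hi=2, mid=2, arr[mid]=8 -> Found target at index 2!

Binary search finds 8 at index 2 after 4 comparisons. The search repeatedly halves the search space by comparing with the middle element.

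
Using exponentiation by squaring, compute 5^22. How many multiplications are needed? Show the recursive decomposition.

Computing 5^22 by squaring (build up from 5^1; each line after the first costs one multiplication):

5^1 = 5
5^2 = (5^1)^2 = 5^2 = 25
5^4 = (5^2)^2 = 25^2 = 625
5^5 = 5 * 5^4 = 5 * 625 = 3125
5^10 = (5^5)^2 = 3125^2 = 9765625
5^11 = 5 * 5^10 = 5 * 9765625 = 48828125
5^22 = (5^11)^2 = 48828125^2 = 2384185791015625

Result: 2384185791015625
Multiplications needed: 6 (6 lines after 5^1)

5^22 = 2384185791015625. Using exponentiation by squaring, this requires 6 multiplications. The key idea: if the exponent is even, square the half-power; if odd, multiply by the base once.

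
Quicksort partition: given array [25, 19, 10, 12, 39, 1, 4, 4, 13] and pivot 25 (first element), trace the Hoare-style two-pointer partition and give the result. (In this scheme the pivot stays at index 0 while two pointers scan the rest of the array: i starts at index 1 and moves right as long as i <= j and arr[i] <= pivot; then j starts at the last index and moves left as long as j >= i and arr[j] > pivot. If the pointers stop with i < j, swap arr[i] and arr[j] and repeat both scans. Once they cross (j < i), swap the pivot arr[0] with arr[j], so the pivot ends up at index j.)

Hoare-style two-pointer partition with pivot = 25:

Initial array: [25, 19, 10, 12, 39, 1, 4, 4, 13]

Pointers start at i = 1, j = 8.
i stops at index 4 (arr[4]=39 > 25), j stops at index 8 (arr[8]=13 <= 25): swap arr[4] and arr[8], array becomes [25, 19, 10, 12, 13, 1, 4, 4, 39]
i ends at 8, j ends at 7: the pointers have crossed (j < i), so scanning stops.

Swap pivot arr[0] with arr[7] to place pivot at position 7: [4, 19, 10, 12, 13, 1, 4, 25, 39]
Pivot position: 7

After partitioning with pivot 25, the array becomes [4, 19, 10, 12, 13, 1, 4, 25, 39]. The pivot is placed at index 7. All elements to the left of the pivot are <= 25, and all elements to the right are > 25.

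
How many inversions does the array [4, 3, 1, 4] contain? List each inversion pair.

Finding inversions in [4, 3, 1, 4]:

(0, 1): arr[0]=4 > arr[1]=3
(0, 2): arr[0]=4 > arr[2]=1
(1, 2): arr[1]=3 > arr[2]=1

Total inversions: 3

The array has 3 inversion(s): (0,1), (0,2), (1,2). Each pair (i,j) satisfies i < j and arr[i] > arr[j].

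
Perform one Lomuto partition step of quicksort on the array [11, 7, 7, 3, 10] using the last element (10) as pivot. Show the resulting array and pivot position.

Lomuto partition with pivot = 10:

Initial array: [11, 7, 7, 3, 10]

arr[0]=11 > 10: no swap
arr[1]=7 <= 10: swap with position 0, array becomes [7, 11, 7, 3, 10]
arr[2]=7 <= 10: swap with position 1, array becomes [7, 7, 11, 3, 10]
arr[3]=3 <= 10: swap with position 2, array becomes [7, 7, 3, 11, 10]

Place pivot at position 3: [7, 7, 3, 10, 11]
Pivot position: 3

After partitioning with pivot 10, the array becomes [7, 7, 3, 10, 11]. The pivot is placed at index 3. All elements to the left of the pivot are <= 10, and all elements to the right are > 10.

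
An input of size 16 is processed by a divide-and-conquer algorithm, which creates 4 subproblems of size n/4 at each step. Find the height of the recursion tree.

For divide and conquer with division factor 4:

Problem sizes at each level:
Level 0: 16
Level 1: 4
Level 2: 1

The root is level 0 and the size-1 base case is level 2 (the tree spans levels 0 through 2, i.e. 3 levels counting the root), so the depth is the number of divisions: log_4(16) = 2

The recursion tree depth is log_4(16) = 2. At each level, the problem size is divided by 4, so it takes 2 divisions to reduce to a base case of size 1. The algorithm makes 4 recursive calls at each level.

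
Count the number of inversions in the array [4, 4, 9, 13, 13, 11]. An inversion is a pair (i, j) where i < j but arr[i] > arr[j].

Finding inversions in [4, 4, 9, 13, 13, 11]:

(3, 5): arr[3]=13 > arr[5]=11
(4, 5): arr[4]=13 > arr[5]=11

Total inversions: 2

The array has 2 inversion(s): (3,5), (4,5). Each pair (i,j) satisfies i < j and arr[i] > arr[j].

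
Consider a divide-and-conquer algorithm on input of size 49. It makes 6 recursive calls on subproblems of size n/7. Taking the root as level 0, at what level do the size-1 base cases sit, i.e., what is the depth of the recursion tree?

For divide and conquer with division factor 7:

Problem sizes at each level:
Level 0: 49
Level 1: 7
Level 2: 1

The root is level 0 and the size-1 base case is level 2 (the tree spans levels 0 through 2, i.e. 3 levels counting the root), so the depth is the number of divisions: log_7(49) = 2

The recursion tree depth is log_7(49) = 2. At each level, the problem size is divided by 7, so it takes 2 divisions to reduce to a base case of size 1. The algorithm makes 6 recursive calls at each level.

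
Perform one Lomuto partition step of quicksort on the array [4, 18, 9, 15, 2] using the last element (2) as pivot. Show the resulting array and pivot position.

Lomuto partition with pivot = 2:

Initial array: [4, 18, 9, 15, 2]

arr[0]=4 > 2: no swap
arr[1]=18 > 2: no swap
arr[2]=9 > 2: no swap
arr[3]=15 > 2: no swap

Place pivot at position 0: [2, 18, 9, 15, 4]
Pivot position: 0

After partitioning with pivot 2, the array becomes [2, 18, 9, 15, 4]. The pivot is placed at index 0. All elements to the left of the pivot are <= 2, and all elements to the right are > 2.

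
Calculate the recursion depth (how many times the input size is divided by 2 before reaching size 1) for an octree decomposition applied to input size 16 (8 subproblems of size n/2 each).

For divide and conquer with division factor 2:

Problem sizes at each level:
Level 0: 16
Level 1: 8
Level 2: 4
Level 3: 2
Level 4: 1

The root is level 0 and the size-1 base case is level 4 (the tree spans levels 0 through 4, i.e. 5 levels counting the root), so the depth is the number of divisions: log_2(16) = 4

The recursion tree depth is log_2(16) = 4. At each level, the problem size is divided by 2, so it takes 4 divisions to reduce to a base case of size 1. The algorithm makes 8 recursive calls at each level.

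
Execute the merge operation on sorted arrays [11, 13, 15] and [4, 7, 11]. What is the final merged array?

Merging process:

Compare 11 vs 4: take 4 from right. Merged: [4]
Compare 11 vs 7: take 7 from right. Merged: [4, 7]
Compare 11 vs 11: take 11 from left. Merged: [4, 7, 11]
Compare 13 vs 11: take 11 from right. Merged: [4, 7, 11, 11]
Append remaining from left: [13, 15]. Merged: [4, 7, 11, 11, 13, 15]

Final merged array: [4, 7, 11, 11, 13, 15]
Total comparisons: 4

The merged array is [4, 7, 11, 11, 13, 15], requiring 4 comparisons. The merge step runs in O(n) time where n is the total number of elements.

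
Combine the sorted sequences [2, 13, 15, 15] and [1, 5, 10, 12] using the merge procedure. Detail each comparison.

Merging process:

Compare 2 vs 1: take 1 from right. Merged: [1]
Compare 2 vs 5: take 2 from left. Merged: [1, 2]
Compare 13 vs 5: take 5 from right. Merged: [1, 2, 5]
Compare 13 vs 10: take 10 from right. Merged: [1, 2, 5, 10]
Compare 13 vs 12: take 12 from right. Merged: [1, 2, 5, 10, 12]
Append remaining from left: [13, 15, 15]. Merged: [1, 2, 5, 10, 12, 13, 15, 15]

Final merged array: [1, 2, 5, 10, 12, 13, 15, 15]
Total comparisons: 5

The merged array is [1, 2, 5, 10, 12, 13, 15, 15], requiring 5 comparisons. The merge step runs in O(n) time where n is the total number of elements.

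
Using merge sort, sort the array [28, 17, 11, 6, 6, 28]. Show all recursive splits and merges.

Merge sort trace:

Split: [28, 17, 11, 6, 6, 28] -> [28, 17, 11] and [6, 6, 28]
  Split: [28, 17, 11] -> [28] and [17, 11]
    Split: [17, 11] -> [17] and [11]
    Merge: [17] + [11] -> [11, 17]
  Merge: [28] + [11, 17] -> [11, 17, 28]
  Split: [6, 6, 28] -> [6] and [6, 28]
    Split: [6, 28] -> [6] and [28]
    Merge: [6] + [28] -> [6, 28]
  Merge: [6] + [6, 28] -> [6, 6, 28]
Merge: [11, 17, 28] + [6, 6, 28] -> [6, 6, 11, 17, 28, 28]

Final sorted array: [6, 6, 11, 17, 28, 28]

The merge sort proceeds by recursively splitting the array and merging sorted halves.
After all merges, the sorted array is [6, 6, 11, 17, 28, 28].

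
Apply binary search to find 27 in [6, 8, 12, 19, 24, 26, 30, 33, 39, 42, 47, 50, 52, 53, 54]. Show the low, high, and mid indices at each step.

Binary search for 27 in [6, 8, 12, 19, 24, 26, 30, 33, 39, 42, 47, 50, 52, 53, 54]:

lo=0, hi=14, mid=7, arr[mid]=33 -> 33 > 27, search left half
lo=0, hi=6, mid=3, arr[mid]=19 -> 19 < 27, search right half
lo=4, hi=6, mid=5, arr[mid]=26 -> 26 < 27, search right half
lo=6, hi=6, mid=6, arr[mid]=30 -> 30 > 27, search left half
lo=6 > hi=5, target 27 not found

Binary search determines that 27 is not in the array after 4 comparisons. The search space was exhausted without finding the target.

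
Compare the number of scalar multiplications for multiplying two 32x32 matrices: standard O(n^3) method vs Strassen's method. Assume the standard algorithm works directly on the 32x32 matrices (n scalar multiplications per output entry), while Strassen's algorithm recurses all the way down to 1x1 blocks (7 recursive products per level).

Matrix multiplication for 32x32 matrices:

Standard algorithm: 32^3 = 32768 multiplications
Strassen's algorithm: 7^(log2(32)) = 7^5 = 16807 multiplications
Savings: 32768 - 16807 = 15961 multiplications

Standard: 32768 multiplications (32^3). Strassen: 16807 multiplications (7^5). Strassen reduces 8 recursive multiplications to 7 at each level.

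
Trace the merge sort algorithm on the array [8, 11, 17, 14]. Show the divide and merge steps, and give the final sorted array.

Merge sort trace:

Split: [8, 11, 17, 14] -> [8, 11] and [17, 14]
  Split: [8, 11] -> [8] and [11]
  Merge: [8] + [11] -> [8, 11]
  Split: [17, 14] -> [17] and [14]
  Merge: [17] + [14] -> [14, 17]
Merge: [8, 11] + [14, 17] -> [8, 11, 14, 17]

Final sorted array: [8, 11, 14, 17]

The merge sort proceeds by recursively splitting the array and merging sorted halves.
After all merges, the sorted array is [8, 11, 14, 17].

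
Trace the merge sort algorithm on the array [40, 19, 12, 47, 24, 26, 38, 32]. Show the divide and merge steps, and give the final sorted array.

Merge sort trace:

Split: [40, 19, 12, 47, 24, 26, 38, 32] -> [40, 19, 12, 47] and [24, 26, 38, 32]
  Split: [40, 19, 12, 47] -> [40, 19] and [12, 47]
    Split: [40, 19] -> [40] and [19]
    Merge: [40] + [19] -> [19, 40]
    Split: [12, 47] -> [12] and [47]
    Merge: [12] + [47] -> [12, 47]
  Merge: [19, 40] + [12, 47] -> [12, 19, 40, 47]
  Split: [24, 26, 38, 32] -> [24, 26] and [38, 32]
    Split: [24, 26] -> [24] and [26]
    Merge: [24] + [26] -> [24, 26]
    Split: [38, 32] -> [38] and [32]
    Merge: [38] + [32] -> [32, 38]
  Merge: [24, 26] + [32, 38] -> [24, 26, 32, 38]
Merge: [12, 19, 40, 47] + [24, 26, 32, 38] -> [12, 19, 24, 26, 32, 38, 40, 47]

Final sorted array: [12, 19, 24, 26, 32, 38, 40, 47]

The merge sort proceeds by recursively splitting the array and merging sorted halves.
After all merges, the sorted array is [12, 19, 24, 26, 32, 38, 40, 47].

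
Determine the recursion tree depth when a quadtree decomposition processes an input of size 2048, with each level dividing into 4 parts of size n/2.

For divide and conquer with division factor 2:

Problem sizes at each level:
Level 0: 2048
Level 1: 1024
Level 2: 512
Level 3: 256
Level 4: 128
Level 5: 64
Level 6: 32
Level 7: 16
Level 8: 8
Level 9: 4
Level 10: 2
Level 11: 1

The root is level 0 and the size-1 base case is level 11 (the tree spans levels 0 through 11, i.e. 12 levels counting the root), so the depth is the number of divisions: log_2(2048) = 11

The recursion tree depth is log_2(2048) = 11. At each level, the problem size is divided by 2, so it takes 11 divisions to reduce to a base case of size 1. The algorithm makes 4 recursive calls at each level.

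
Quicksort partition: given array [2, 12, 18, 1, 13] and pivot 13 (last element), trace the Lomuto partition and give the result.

Lomuto partition with pivot = 13:

Initial array: [2, 12, 18, 1, 13]

arr[0]=2 <= 13: swap with position 0, array becomes [2, 12, 18, 1, 13]
arr[1]=12 <= 13: swap with position 1, array becomes [2, 12, 18, 1, 13]
arr[2]=18 > 13: no swap
arr[3]=1 <= 13: swap with position 2, array becomes [2, 12, 1, 18, 13]

Place pivot at position 3: [2, 12, 1, 13, 18]
Pivot position: 3

After partitioning with pivot 13, the array becomes [2, 12, 1, 13, 18]. The pivot is placed at index 3. All elements to the left of the pivot are <= 13, and all elements to the right are > 13.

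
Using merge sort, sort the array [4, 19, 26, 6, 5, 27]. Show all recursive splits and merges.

Merge sort trace:

Split: [4, 19, 26, 6, 5, 27] -> [4, 19, 26] and [6, 5, 27]
  Split: [4, 19, 26] -> [4] and [19, 26]
    Split: [19, 26] -> [19] and [26]
    Merge: [19] + [26] -> [19, 26]
  Merge: [4] + [19, 26] -> [4, 19, 26]
  Split: [6, 5, 27] -> [6] and [5, 27]
    Split: [5, 27] -> [5] and [27]
    Merge: [5] + [27] -> [5, 27]
  Merge: [6] + [5, 27] -> [5, 6, 27]
Merge: [4, 19, 26] + [5, 6, 27] -> [4, 5, 6, 19, 26, 27]

Final sorted array: [4, 5, 6, 19, 26, 27]

The merge sort proceeds by recursively splitting the array and merging sorted halves.
After all merges, the sorted array is [4, 5, 6, 19, 26, 27].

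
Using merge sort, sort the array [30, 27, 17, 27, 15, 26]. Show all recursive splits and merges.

Merge sort trace:

Split: [30, 27, 17, 27, 15, 26] -> [30, 27, 17] and [27, 15, 26]
  Split: [30, 27, 17] -> [30] and [27, 17]
    Split: [27, 17] -> [27] and [17]
    Merge: [27] + [17] -> [17, 27]
  Merge: [30] + [17, 27] -> [17, 27, 30]
  Split: [27, 15, 26] -> [27] and [15, 26]
    Split: [15, 26] -> [15] and [26]
    Merge: [15] + [26] -> [15, 26]
  Merge: [27] + [15, 26] -> [15, 26, 27]
Merge: [17, 27, 30] + [15, 26, 27] -> [15, 17, 26, 27, 27, 30]

Final sorted array: [15, 17, 26, 27, 27, 30]

The merge sort proceeds by recursively splitting the array and merging sorted halves.
After all merges, the sorted array is [15, 17, 26, 27, 27, 30].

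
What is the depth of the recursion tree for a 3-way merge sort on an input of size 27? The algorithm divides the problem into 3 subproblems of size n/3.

For divide and conquer with division factor 3:

Problem sizes at each level:
Level 0: 27
Level 1: 9
Level 2: 3
Level 3: 1

The root is level 0 and the size-1 base case is level 3 (the tree spans levels 0 through 3, i.e. 4 levels counting the root), so the depth is the number of divisions: log_3(27) = 3

The recursion tree depth is log_3(27) = 3. At each level, the problem size is divided by 3, so it takes 3 divisions to reduce to a base case of size 1. The algorithm makes 3 recursive calls at each level.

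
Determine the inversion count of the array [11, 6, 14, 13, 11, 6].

Finding inversions in [11, 6, 14, 13, 11, 6]:

(0, 1): arr[0]=11 > arr[1]=6
(0, 5): arr[0]=11 > arr[5]=6
(2, 3): arr[2]=14 > arr[3]=13
(2, 4): arr[2]=14 > arr[4]=11
(2, 5): arr[2]=14 > arr[5]=6
(3, 4): arr[3]=13 > arr[4]=11
(3, 5): arr[3]=13 > arr[5]=6
(4, 5): arr[4]=11 > arr[5]=6

Total inversions: 8

The array has 8 inversion(s): (0,1), (0,5), (2,3), (2,4), (2,5), (3,4), (3,5), (4,5). Each pair (i,j) satisfies i < j and arr[i] > arr[j].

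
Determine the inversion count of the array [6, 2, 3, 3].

Finding inversions in [6, 2, 3, 3]:

(0, 1): arr[0]=6 > arr[1]=2
(0, 2): arr[0]=6 > arr[2]=3
(0, 3): arr[0]=6 > arr[3]=3

Total inversions: 3

The array has 3 inversion(s): (0,1), (0,2), (0,3). Each pair (i,j) satisfies i < j and arr[i] > arr[j].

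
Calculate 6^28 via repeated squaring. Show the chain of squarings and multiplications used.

Computing 6^28 by squaring (build up from 6^1; each line after the first costs one multiplication):

6^1 = 6
6^2 = (6^1)^2 = 6^2 = 36
6^3 = 6 * 6^2 = 6 * 36 = 216
6^6 = (6^3)^2 = 216^2 = 46656
6^7 = 6 * 6^6 = 6 * 46656 = 279936
6^14 = (6^7)^2 = 279936^2 = 78364164096
6^28 = (6^14)^2 = 78364164096^2 = 6140942214464815497216

Result: 6140942214464815497216
Multiplications needed: 6 (6 lines after 6^1)

6^28 = 6140942214464815497216. Using exponentiation by squaring, this requires 6 multiplications. The key idea: if the exponent is even, square the half-power; if odd, multiply by the base once.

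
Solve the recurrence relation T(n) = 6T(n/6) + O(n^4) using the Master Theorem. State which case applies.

Master Theorem for T(n) = 6T(n/6) + O(n^4):

a = 6, b = 6, c = 4
log_b(a) = log_6(6) = 1.0000

Case 3: c = 4 > log_6(6) = 1.0000
T(n) = O(n^4) = O(n^4)

For T(n) = 6T(n/6) + O(n^4): log_6(6) = 1.0000. This is Case 3 of the Master Theorem (c > log_b(a), work dominated by root), giving O(n^4).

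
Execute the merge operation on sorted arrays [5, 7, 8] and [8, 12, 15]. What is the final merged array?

Merging process:

Compare 5 vs 8: take 5 from left. Merged: [5]
Compare 7 vs 8: take 7 from left. Merged: [5, 7]
Compare 8 vs 8: take 8 from left. Merged: [5, 7, 8]
Append remaining from right: [8, 12, 15]. Merged: [5, 7, 8, 8, 12, 15]

Final merged array: [5, 7, 8, 8, 12, 15]
Total comparisons: 3

The merged array is [5, 7, 8, 8, 12, 15], requiring 3 comparisons. The merge step runs in O(n) time where n is the total number of elements.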